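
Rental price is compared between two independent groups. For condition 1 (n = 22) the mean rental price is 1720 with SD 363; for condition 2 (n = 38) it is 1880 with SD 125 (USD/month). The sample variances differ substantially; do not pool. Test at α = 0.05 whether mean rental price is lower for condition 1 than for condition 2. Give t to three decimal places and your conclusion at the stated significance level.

Let group 1 = condition 1, group 2 = condition 2. H0: μ_1 = μ_2; H1: μ_1 < μ_2 (Welch's two-sample t-test, left-tailed).
t = (x̄_1 − x̄_2)/√(s_1²/n_1 + s_2²/n_2) = (1720 − 1880)/√(363²/22 + 125²/38) = -2.000
Welch–Satterthwaite df ≈ 23.92
p-value = P(T ≤ -2.000) ≈ 0.0285
Since p ≈ 0.0285 < α = 0.05, reject H0; the data support H1.

t = -2.000; reject H0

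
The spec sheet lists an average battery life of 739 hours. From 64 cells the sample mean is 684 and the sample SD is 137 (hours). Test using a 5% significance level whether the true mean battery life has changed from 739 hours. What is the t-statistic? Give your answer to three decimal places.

-3.212

H0: μ = 739; H1: μ ≠ 739 (one-sample t-test, two-sided).
t = (x̄ − μ₀)/(s/√n) = (684 − 739)/(137/√64) = -3.212
df = n − 1 = 63
Two-sided p-value ≈ 0.0021
Since p ≈ 0.0021 < α = 0.05, reject H0; the data support H1.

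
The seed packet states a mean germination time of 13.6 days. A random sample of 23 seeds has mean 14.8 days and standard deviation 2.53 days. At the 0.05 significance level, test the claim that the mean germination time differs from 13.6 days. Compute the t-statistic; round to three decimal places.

H0: μ = 13.6; H1: μ ≠ 13.6 (one-sample t-test, two-sided).
t = (x̄ − μ₀)/(s/√n) = (14.8 − 13.6)/(2.53/√23) = 2.275
df = n − 1 = 22
Two-sided p-value ≈ 0.0330
Since p ≈ 0.0330 < α = 0.05, reject H0; the data support H1.

2.275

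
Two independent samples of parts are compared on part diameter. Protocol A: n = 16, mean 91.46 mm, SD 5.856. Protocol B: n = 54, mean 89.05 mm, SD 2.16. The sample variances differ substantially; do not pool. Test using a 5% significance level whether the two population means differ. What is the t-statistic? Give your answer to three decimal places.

1.614

Let group 1 = protocol A, group 2 = protocol B. H0: μ_1 = μ_2; H1: μ_1 ≠ μ_2 (Welch's two-sample t-test, two-sided).
t = (x̄_1 − x̄_2)/√(s_1²/n_1 + s_2²/n_2) = (91.46 − 89.05)/√(5.856²/16 + 2.16²/54) = 1.614
Welch–Satterthwaite df ≈ 16.23
Two-sided p-value ≈ 0.126
Since p ≈ 0.126 > α = 0.05, fail to reject H0; the data do not provide sufficient evidence against H0.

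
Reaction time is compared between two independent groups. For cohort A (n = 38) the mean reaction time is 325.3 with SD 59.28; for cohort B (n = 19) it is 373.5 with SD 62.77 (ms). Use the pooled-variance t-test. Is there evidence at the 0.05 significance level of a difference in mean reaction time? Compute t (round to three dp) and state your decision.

Let group 1 = cohort A, group 2 = cohort B. H0: μ_1 = μ_2; H1: μ_1 ≠ μ_2 (two-sample pooled-variance t-test, two-sided).
s_p² = [(38−1)·59.28² + (19−1)·62.77²]/(38+19−2) = 3653.52
t = (325.3 − 373.5)/√[3653.52·(1/38 + 1/19)] = -2.838
df = n₁ + n₂ − 2 = 55
Two-sided p-value ≈ 0.0063
Since p ≈ 0.0063 < α = 0.05, reject H0; the evidence is statistically significant.

t = -2.838; reject H0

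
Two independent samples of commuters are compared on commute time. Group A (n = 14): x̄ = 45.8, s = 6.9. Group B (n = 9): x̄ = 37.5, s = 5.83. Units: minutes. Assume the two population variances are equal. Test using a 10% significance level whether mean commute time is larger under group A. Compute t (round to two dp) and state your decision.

t = 2.98; reject H0

Let group 1 = group A, group 2 = group B. H0: μ_1 = μ_2; H1: μ_1 > μ_2 (two-sample pooled-variance t-test, right-tailed).
s_p² = [(14−1)·6.9² + (9−1)·5.83²]/(14+9−2) = 42.421
t = (45.8 − 37.5)/√[42.421·(1/14 + 1/9)] = 2.98
df = n₁ + n₂ − 2 = 21
p-value = P(T ≥ 2.98) ≈ 0.0035
Since p ≈ 0.0035 < α = 0.1, reject H0; the data support H1.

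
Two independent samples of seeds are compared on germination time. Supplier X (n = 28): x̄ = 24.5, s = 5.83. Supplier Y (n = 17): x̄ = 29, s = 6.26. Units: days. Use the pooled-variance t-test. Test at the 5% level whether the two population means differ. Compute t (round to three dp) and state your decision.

Let group 1 = supplier X, group 2 = supplier Y. H0: μ_1 = μ_2; H1: μ_1 ≠ μ_2 (two-sample pooled-variance t-test, two-sided).
s_p² = [(28−1)·5.83² + (17−1)·6.26²]/(28+17−2) = 35.9233
t = (24.5 − 29)/√[35.9233·(1/28 + 1/17)] = -2.442
df = n₁ + n₂ − 2 = 43
Two-sided p-value ≈ 0.0188
Since p ≈ 0.0188 < α = 0.05, reject H0; the data support H1.

t = -2.442; reject H0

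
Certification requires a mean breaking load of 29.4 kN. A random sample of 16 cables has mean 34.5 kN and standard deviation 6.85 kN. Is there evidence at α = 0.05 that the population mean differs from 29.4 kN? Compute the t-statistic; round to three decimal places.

H0: μ = 29.4; H1: μ ≠ 29.4 (one-sample t-test, two-sided).
t = (x̄ − μ₀)/(s/√n) = (34.5 − 29.4)/(6.85/√16) = 2.978
df = n − 1 = 15
Two-sided p-value ≈ 0.0094
Since p ≈ 0.0094 < α = 0.05, reject H0; the evidence is statistically significant.

2.978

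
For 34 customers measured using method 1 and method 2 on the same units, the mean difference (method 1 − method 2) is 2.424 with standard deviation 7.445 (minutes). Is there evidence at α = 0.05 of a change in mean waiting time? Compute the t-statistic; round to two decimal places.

H0: μ_d = 0; H1: μ_d ≠ 0 (paired t-test on the differences, two-sided).
t = d̄/(s_d/√n) = 2.424/(7.445/√34) = 1.90
df = n − 1 = 33
Two-sided p-value ≈ 0.0664
Since p ≈ 0.0664 > α = 0.05, fail to reject H0; the evidence is not statistically significant.

1.90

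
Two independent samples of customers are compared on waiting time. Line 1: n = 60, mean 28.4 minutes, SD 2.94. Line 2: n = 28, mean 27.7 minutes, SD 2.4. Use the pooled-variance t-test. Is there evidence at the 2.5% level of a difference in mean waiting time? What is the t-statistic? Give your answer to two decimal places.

Let group 1 = line 1, group 2 = line 2. H0: μ_1 = μ_2; H1: μ_1 ≠ μ_2 (two-sample pooled-variance t-test, two-sided).
s_p² = [(60−1)·2.94² + (28−1)·2.4²]/(60+28−2) = 7.73828
t = (28.4 − 27.7)/√[7.73828·(1/60 + 1/28)] = 1.10
df = n₁ + n₂ − 2 = 86
Two-sided p-value ≈ 0.2746
Since p ≈ 0.2746 > α = 0.025, fail to reject H0; the evidence is not statistically significant.

1.10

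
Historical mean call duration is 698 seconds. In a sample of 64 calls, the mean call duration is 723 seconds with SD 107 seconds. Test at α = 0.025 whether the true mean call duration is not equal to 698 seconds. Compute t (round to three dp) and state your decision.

H0: μ = 698; H1: μ ≠ 698 (one-sample t-test, two-sided).
t = (x̄ − μ₀)/(s/√n) = (723 − 698)/(107/√64) = 1.869
df = n − 1 = 63
Two-sided p-value ≈ 0.0663
Since p ≈ 0.0663 > α = 0.025, fail to reject H0; the evidence is not statistically significant.

t = 1.869; fail to reject H0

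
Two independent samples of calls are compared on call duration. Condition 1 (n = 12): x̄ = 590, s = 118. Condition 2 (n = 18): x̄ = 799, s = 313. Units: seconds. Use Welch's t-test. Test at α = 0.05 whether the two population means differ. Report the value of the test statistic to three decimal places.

-2.572

Let group 1 = condition 1, group 2 = condition 2. H0: μ_1 = μ_2; H1: μ_1 ≠ μ_2 (Welch's two-sample t-test, two-sided).
t = (x̄_1 − x̄_2)/√(s_1²/n_1 + s_2²/n_2) = (590 − 799)/√(118²/12 + 313²/18) = -2.572
Welch–Satterthwaite df ≈ 23.38
Two-sided p-value ≈ 0.017
Since p ≈ 0.017 < α = 0.05, reject H0; the data support H1.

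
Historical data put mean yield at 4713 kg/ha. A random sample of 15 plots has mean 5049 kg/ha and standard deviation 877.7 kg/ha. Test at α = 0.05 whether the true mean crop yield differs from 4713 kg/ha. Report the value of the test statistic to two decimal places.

1.48

H0: μ = 4713; H1: μ ≠ 4713 (one-sample t-test, two-sided).
t = (x̄ − μ₀)/(s/√n) = (5049 − 4713)/(877.7/√15) = 1.48
df = n − 1 = 14
Two-sided p-value ≈ 0.160
Since p ≈ 0.160 > α = 0.05, fail to reject H0; the evidence is not statistically significant.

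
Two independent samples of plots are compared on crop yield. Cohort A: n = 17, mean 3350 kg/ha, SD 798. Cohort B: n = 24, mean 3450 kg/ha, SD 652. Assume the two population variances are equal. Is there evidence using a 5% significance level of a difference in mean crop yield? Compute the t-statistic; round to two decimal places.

Let group 1 = cohort A, group 2 = cohort B. H0: μ_1 = μ_2; H1: μ_1 ≠ μ_2 (two-sample pooled-variance t-test, two-sided).
s_p² = [(17−1)·798² + (24−1)·652²]/(17+24−2) = 511955
t = (3350 − 3450)/√[511955·(1/17 + 1/24)] = -0.44
df = n₁ + n₂ − 2 = 39
Two-sided p-value ≈ 0.662
Since p ≈ 0.662 > α = 0.05, fail to reject H0; the data do not provide sufficient evidence against H0.

-0.44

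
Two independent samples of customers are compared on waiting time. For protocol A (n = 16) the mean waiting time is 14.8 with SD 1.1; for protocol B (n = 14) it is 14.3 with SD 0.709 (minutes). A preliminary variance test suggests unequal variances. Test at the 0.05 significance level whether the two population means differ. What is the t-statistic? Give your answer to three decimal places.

1.497

Let group 1 = protocol A, group 2 = protocol B. H0: μ_1 = μ_2; H1: μ_1 ≠ μ_2 (Welch's two-sample t-test, two-sided).
t = (x̄_1 − x̄_2)/√(s_1²/n_1 + s_2²/n_2) = (14.8 − 14.3)/√(1.1²/16 + 0.709²/14) = 1.497
Welch–Satterthwaite df ≈ 25.89
Two-sided p-value ≈ 0.1464
Since p ≈ 0.1464 > α = 0.05, fail to reject H0; the evidence is not statistically significant.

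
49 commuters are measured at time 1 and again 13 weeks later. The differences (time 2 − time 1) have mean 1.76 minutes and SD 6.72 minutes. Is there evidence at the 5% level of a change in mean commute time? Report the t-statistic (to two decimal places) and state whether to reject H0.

t = 1.83; fail to reject H0

H0: μ_d = 0; H1: μ_d ≠ 0 (paired t-test on the differences, two-sided).
t = d̄/(s_d/√n) = 1.76/(6.72/√49) = 1.83
df = n − 1 = 48
Two-sided p-value ≈ 0.073
Since p ≈ 0.073 > α = 0.05, fail to reject H0; the data do not provide sufficient evidence against H0.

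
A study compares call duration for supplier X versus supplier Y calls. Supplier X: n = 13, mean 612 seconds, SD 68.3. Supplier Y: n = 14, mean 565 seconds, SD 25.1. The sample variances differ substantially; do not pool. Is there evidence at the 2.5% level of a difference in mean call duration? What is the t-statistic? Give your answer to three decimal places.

Let group 1 = supplier X, group 2 = supplier Y. H0: μ_1 = μ_2; H1: μ_1 ≠ μ_2 (Welch's two-sample t-test, two-sided).
t = (x̄_1 − x̄_2)/√(s_1²/n_1 + s_2²/n_2) = (612 − 565)/√(68.3²/13 + 25.1²/14) = 2.339
Welch–Satterthwaite df ≈ 14.98
Two-sided p-value ≈ 0.0336
Since p ≈ 0.0336 > α = 0.025, fail to reject H0; the evidence is not statistically significant.

2.339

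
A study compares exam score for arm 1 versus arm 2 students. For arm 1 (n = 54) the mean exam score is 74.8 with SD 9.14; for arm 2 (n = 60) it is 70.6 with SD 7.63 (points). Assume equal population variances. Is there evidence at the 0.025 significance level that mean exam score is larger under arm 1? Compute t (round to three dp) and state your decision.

Let group 1 = arm 1, group 2 = arm 2. H0: μ_1 = μ_2; H1: μ_1 > μ_2 (two-sample pooled-variance t-test, right-tailed).
s_p² = [(54−1)·9.14² + (60−1)·7.63²]/(54+60−2) = 70.2
t = (74.8 − 70.6)/√[70.2·(1/54 + 1/60)] = 2.672
df = n₁ + n₂ − 2 = 112
p-value = P(T ≥ 2.672) ≈ 0.0043
Since p ≈ 0.0043 < α = 0.025, reject H0; the evidence is statistically significant.

t = 2.672; reject H0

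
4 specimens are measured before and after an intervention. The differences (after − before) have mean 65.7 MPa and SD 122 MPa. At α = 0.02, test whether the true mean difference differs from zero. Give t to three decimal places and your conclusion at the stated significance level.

t = 1.077; fail to reject H0

H0: μ_d = 0; H1: μ_d ≠ 0 (paired t-test on the differences, two-sided).
t = d̄/(s_d/√n) = 65.7/(122/√4) = 1.077
df = n − 1 = 3
Two-sided p-value ≈ 0.3604
Since p ≈ 0.3604 > α = 0.02, fail to reject H0; the data do not provide sufficient evidence against H0.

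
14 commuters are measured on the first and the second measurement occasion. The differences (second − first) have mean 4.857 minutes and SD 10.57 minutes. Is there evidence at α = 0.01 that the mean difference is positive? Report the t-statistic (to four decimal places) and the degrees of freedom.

H0: μ_d = 0; H1: μ_d > 0 (paired t-test on the differences, right-tailed).
t = d̄/(s_d/√n) = 4.857/(10.57/√14) = 1.7193
df = n − 1 = 13
p-value = P(T ≥ 1.7193) ≈ 0.055
Since p ≈ 0.055 > α = 0.01, fail to reject H0; the evidence is not statistically significant.

t = 1.7193, df = 13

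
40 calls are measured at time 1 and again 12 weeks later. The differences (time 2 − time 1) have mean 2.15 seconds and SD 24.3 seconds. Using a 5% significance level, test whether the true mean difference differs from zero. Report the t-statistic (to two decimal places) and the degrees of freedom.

t = 0.56, df = 39

H0: μ_d = 0; H1: μ_d ≠ 0 (paired t-test on the differences, two-sided).
t = d̄/(s_d/√n) = 2.15/(24.3/√40) = 0.56
df = n − 1 = 39
Two-sided p-value ≈ 0.579
Since p ≈ 0.579 > α = 0.05, fail to reject H0; the data do not provide sufficient evidence against H0.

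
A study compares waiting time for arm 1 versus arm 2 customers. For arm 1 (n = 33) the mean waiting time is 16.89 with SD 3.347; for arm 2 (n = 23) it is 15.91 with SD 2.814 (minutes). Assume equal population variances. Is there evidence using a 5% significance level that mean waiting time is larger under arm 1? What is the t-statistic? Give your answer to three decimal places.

Let group 1 = arm 1, group 2 = arm 2. H0: μ_1 = μ_2; H1: μ_1 > μ_2 (two-sample pooled-variance t-test, right-tailed).
s_p² = [(33−1)·3.347² + (23−1)·2.814²]/(33+23−2) = 9.86456
t = (16.89 − 15.91)/√[9.86456·(1/33 + 1/23)] = 1.149
df = n₁ + n₂ − 2 = 54
p-value = P(T ≥ 1.149) ≈ 0.1279
Since p ≈ 0.1279 > α = 0.05, fail to reject H0; the evidence is not statistically significant.

1.149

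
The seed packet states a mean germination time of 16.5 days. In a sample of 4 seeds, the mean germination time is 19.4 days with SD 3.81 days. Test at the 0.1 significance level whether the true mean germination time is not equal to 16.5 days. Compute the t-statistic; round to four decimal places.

H0: μ = 16.5; H1: μ ≠ 16.5 (one-sample t-test, two-sided).
t = (x̄ − μ₀)/(s/√n) = (19.4 − 16.5)/(3.81/√4) = 1.5223
df = n − 1 = 3
Two-sided p-value ≈ 0.2253
Since p ≈ 0.2253 > α = 0.1, fail to reject H0; the data do not provide sufficient evidence against H0.

1.5223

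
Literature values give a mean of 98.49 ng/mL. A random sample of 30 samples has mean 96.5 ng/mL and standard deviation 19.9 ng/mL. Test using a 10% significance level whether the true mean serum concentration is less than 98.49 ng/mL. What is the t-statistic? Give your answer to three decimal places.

-0.548

H0: μ = 98.49; H1: μ < 98.49 (one-sample t-test, left-tailed).
t = (x̄ − μ₀)/(s/√n) = (96.5 − 98.49)/(19.9/√30) = -0.548
df = n − 1 = 29
p-value = P(T ≤ -0.548) ≈ 0.294
Since p ≈ 0.294 > α = 0.1, fail to reject H0; the evidence is not statistically significant.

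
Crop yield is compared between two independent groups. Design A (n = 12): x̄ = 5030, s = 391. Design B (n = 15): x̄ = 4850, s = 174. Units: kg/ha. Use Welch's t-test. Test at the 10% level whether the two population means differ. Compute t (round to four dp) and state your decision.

Let group 1 = design A, group 2 = design B. H0: μ_1 = μ_2; H1: μ_1 ≠ μ_2 (Welch's two-sample t-test, two-sided).
t = (x̄_1 − x̄_2)/√(s_1²/n_1 + s_2²/n_2) = (5030 − 4850)/√(391²/12 + 174²/15) = 1.4817
Welch–Satterthwaite df ≈ 14.48
Two-sided p-value ≈ 0.160
Since p ≈ 0.160 > α = 0.1, fail to reject H0; the data do not provide sufficient evidence against H0.

t = 1.4817; fail to reject H0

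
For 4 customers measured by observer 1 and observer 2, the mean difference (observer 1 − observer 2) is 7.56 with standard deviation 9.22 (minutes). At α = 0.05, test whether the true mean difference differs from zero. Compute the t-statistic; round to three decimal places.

H0: μ_d = 0; H1: μ_d ≠ 0 (paired t-test on the differences, two-sided).
t = d̄/(s_d/√n) = 7.56/(9.22/√4) = 1.640
df = n − 1 = 3
Two-sided p-value ≈ 0.200
Since p ≈ 0.200 > α = 0.05, fail to reject H0; the evidence is not statistically significant.

1.640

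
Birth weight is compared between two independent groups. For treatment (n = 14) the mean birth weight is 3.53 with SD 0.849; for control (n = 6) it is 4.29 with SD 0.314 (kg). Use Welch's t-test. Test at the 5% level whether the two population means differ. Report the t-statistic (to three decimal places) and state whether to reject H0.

t = -2.916; reject H0

Let group 1 = treatment, group 2 = control. H0: μ_1 = μ_2; H1: μ_1 ≠ μ_2 (Welch's two-sample t-test, two-sided).
t = (x̄_1 − x̄_2)/√(s_1²/n_1 + s_2²/n_2) = (3.53 − 4.29)/√(0.849²/14 + 0.314²/6) = -2.916
Welch–Satterthwaite df ≈ 17.89
Two-sided p-value ≈ 0.009
Since p ≈ 0.009 < α = 0.05, reject H0; the evidence is statistically significant.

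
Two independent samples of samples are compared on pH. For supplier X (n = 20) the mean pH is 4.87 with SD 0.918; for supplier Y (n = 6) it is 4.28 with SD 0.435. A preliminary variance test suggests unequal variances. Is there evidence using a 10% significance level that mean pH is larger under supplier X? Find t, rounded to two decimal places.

2.17

Let group 1 = supplier X, group 2 = supplier Y. H0: μ_1 = μ_2; H1: μ_1 > μ_2 (Welch's two-sample t-test, right-tailed).
t = (x̄_1 − x̄_2)/√(s_1²/n_1 + s_2²/n_2) = (4.87 − 4.28)/√(0.918²/20 + 0.435²/6) = 2.17
Welch–Satterthwaite df ≈ 18.57
p-value = P(T ≥ 2.17) ≈ 0.0214
Since p ≈ 0.0214 < α = 0.1, reject H0; the evidence is statistically significant.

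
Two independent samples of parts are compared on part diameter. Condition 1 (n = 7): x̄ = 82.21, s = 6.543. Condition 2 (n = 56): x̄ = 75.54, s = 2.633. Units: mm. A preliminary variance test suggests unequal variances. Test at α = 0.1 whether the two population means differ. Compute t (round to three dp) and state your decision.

Let group 1 = condition 1, group 2 = condition 2. H0: μ_1 = μ_2; H1: μ_1 ≠ μ_2 (Welch's two-sample t-test, two-sided).
t = (x̄_1 − x̄_2)/√(s_1²/n_1 + s_2²/n_2) = (82.21 − 75.54)/√(6.543²/7 + 2.633²/56) = 2.670
Welch–Satterthwaite df ≈ 6.25
Two-sided p-value ≈ 0.0356
Since p ≈ 0.0356 < α = 0.1, reject H0; the evidence is statistically significant.

t = 2.670; reject H0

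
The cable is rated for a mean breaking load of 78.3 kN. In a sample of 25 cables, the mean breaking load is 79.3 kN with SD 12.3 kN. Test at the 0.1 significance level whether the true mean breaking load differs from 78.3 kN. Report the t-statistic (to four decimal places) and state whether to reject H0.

H0: μ = 78.3; H1: μ ≠ 78.3 (one-sample t-test, two-sided).
t = (x̄ − μ₀)/(s/√n) = (79.3 − 78.3)/(12.3/√25) = 0.4065
df = n − 1 = 24
Two-sided p-value ≈ 0.6880
Since p ≈ 0.6880 > α = 0.1, fail to reject H0; the data do not provide sufficient evidence against H0.

t = 0.4065; fail to reject H0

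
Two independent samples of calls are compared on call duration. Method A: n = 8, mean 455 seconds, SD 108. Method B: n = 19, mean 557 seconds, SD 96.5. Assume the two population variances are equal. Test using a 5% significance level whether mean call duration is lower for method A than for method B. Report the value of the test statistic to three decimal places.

-2.424

Let group 1 = method A, group 2 = method B. H0: μ_1 = μ_2; H1: μ_1 < μ_2 (two-sample pooled-variance t-test, left-tailed).
s_p² = [(8−1)·108² + (19−1)·96.5²]/(8+19−2) = 9970.74
t = (455 − 557)/√[9970.74·(1/8 + 1/19)] = -2.424
df = n₁ + n₂ − 2 = 25
p-value = P(T ≤ -2.424) ≈ 0.011
Since p ≈ 0.011 < α = 0.05, reject H0; the evidence is statistically significant.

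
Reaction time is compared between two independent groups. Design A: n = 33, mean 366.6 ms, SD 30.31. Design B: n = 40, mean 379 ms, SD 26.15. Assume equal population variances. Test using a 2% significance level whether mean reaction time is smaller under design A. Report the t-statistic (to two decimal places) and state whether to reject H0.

t = -1.88; fail to reject H0

Let group 1 = design A, group 2 = design B. H0: μ_1 = μ_2; H1: μ_1 < μ_2 (two-sample pooled-variance t-test, left-tailed).
s_p² = [(33−1)·30.31² + (40−1)·26.15²]/(33+40−2) = 789.681
t = (366.6 − 379)/√[789.681·(1/33 + 1/40)] = -1.88
df = n₁ + n₂ − 2 = 71
p-value = P(T ≤ -1.88) ≈ 0.032
Since p ≈ 0.032 > α = 0.02, fail to reject H0; the evidence is not statistically significant.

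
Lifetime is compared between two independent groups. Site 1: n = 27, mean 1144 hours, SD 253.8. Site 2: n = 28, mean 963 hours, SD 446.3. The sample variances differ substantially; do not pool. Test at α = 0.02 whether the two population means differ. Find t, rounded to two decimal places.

1.86

Let group 1 = site 1, group 2 = site 2. H0: μ_1 = μ_2; H1: μ_1 ≠ μ_2 (Welch's two-sample t-test, two-sided).
t = (x̄_1 − x̄_2)/√(s_1²/n_1 + s_2²/n_2) = (1144 − 963)/√(253.8²/27 + 446.3²/28) = 1.86
Welch–Satterthwaite df ≈ 43.11
Two-sided p-value ≈ 0.0701
Since p ≈ 0.0701 > α = 0.02, fail to reject H0; the evidence is not statistically significant.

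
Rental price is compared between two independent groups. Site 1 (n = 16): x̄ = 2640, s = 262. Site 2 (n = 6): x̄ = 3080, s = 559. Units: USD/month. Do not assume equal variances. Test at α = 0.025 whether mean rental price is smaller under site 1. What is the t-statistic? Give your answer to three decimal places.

Let group 1 = site 1, group 2 = site 2. H0: μ_1 = μ_2; H1: μ_1 < μ_2 (Welch's two-sample t-test, left-tailed).
t = (x̄_1 − x̄_2)/√(s_1²/n_1 + s_2²/n_2) = (2640 − 3080)/√(262²/16 + 559²/6) = -1.853
Welch–Satterthwaite df ≈ 5.84
p-value = P(T ≤ -1.853) ≈ 0.057
Since p ≈ 0.057 > α = 0.025, fail to reject H0; the evidence is not statistically significant.

-1.853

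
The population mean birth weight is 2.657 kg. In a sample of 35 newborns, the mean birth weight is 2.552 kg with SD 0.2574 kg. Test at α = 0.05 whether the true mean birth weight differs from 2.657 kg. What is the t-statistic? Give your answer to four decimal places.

H0: μ = 2.657; H1: μ ≠ 2.657 (one-sample t-test, two-sided).
t = (x̄ − μ₀)/(s/√n) = (2.552 − 2.657)/(0.2574/√35) = -2.4133
df = n − 1 = 34
Two-sided p-value ≈ 0.021
Since p ≈ 0.021 < α = 0.05, reject H0; the evidence is statistically significant.

-2.4133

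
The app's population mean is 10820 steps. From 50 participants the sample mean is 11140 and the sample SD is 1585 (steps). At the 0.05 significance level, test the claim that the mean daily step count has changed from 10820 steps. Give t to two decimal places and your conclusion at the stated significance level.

H0: μ = 10820; H1: μ ≠ 10820 (one-sample t-test, two-sided).
t = (x̄ − μ₀)/(s/√n) = (11140 − 10820)/(1585/√50) = 1.43
df = n − 1 = 49
Two-sided p-value ≈ 0.1598
Since p ≈ 0.1598 > α = 0.05, fail to reject H0; the data do not provide sufficient evidence against H0.

t = 1.43; fail to reject H0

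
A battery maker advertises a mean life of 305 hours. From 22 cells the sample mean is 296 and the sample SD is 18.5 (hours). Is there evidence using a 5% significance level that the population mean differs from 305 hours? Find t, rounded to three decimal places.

-2.282

H0: μ = 305; H1: μ ≠ 305 (one-sample t-test, two-sided).
t = (x̄ − μ₀)/(s/√n) = (296 − 305)/(18.5/√22) = -2.282
df = n − 1 = 21
Two-sided p-value ≈ 0.0330
Since p ≈ 0.0330 < α = 0.05, reject H0; the evidence is statistically significant.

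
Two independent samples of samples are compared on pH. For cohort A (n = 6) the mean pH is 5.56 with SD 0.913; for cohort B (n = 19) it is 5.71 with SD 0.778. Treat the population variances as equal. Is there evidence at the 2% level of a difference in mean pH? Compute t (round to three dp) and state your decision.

Let group 1 = cohort A, group 2 = cohort B. H0: μ_1 = μ_2; H1: μ_1 ≠ μ_2 (two-sample pooled-variance t-test, two-sided).
s_p² = [(6−1)·0.913² + (19−1)·0.778²]/(6+19−2) = 0.654911
t = (5.56 − 5.71)/√[0.654911·(1/6 + 1/19)] = -0.396
df = n₁ + n₂ − 2 = 23
Two-sided p-value ≈ 0.6959
Since p ≈ 0.6959 > α = 0.02, fail to reject H0; the data do not provide sufficient evidence against H0.

t = -0.396; fail to reject H0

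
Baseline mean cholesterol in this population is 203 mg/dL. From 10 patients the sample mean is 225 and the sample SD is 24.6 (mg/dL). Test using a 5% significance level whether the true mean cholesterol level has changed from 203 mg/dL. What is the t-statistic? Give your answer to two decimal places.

2.83

H0: μ = 203; H1: μ ≠ 203 (one-sample t-test, two-sided).
t = (x̄ − μ₀)/(s/√n) = (225 − 203)/(24.6/√10) = 2.83
df = n − 1 = 9
Two-sided p-value ≈ 0.0198
Since p ≈ 0.0198 < α = 0.05, reject H0; the data support H1.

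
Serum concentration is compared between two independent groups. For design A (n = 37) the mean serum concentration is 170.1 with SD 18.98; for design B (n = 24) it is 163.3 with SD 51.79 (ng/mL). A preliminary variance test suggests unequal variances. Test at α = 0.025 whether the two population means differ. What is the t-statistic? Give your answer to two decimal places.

0.62

Let group 1 = design A, group 2 = design B. H0: μ_1 = μ_2; H1: μ_1 ≠ μ_2 (Welch's two-sample t-test, two-sided).
t = (x̄_1 − x̄_2)/√(s_1²/n_1 + s_2²/n_2) = (170.1 − 163.3)/√(18.98²/37 + 51.79²/24) = 0.62
Welch–Satterthwaite df ≈ 27.05
Two-sided p-value ≈ 0.542
Since p ≈ 0.542 > α = 0.025, fail to reject H0; the evidence is not statistically significant.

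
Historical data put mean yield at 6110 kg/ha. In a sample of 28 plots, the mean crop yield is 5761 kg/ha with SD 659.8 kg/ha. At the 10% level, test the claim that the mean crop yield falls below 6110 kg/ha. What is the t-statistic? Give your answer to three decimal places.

-2.799

H0: μ = 6110; H1: μ < 6110 (one-sample t-test, left-tailed).
t = (x̄ − μ₀)/(s/√n) = (5761 − 6110)/(659.8/√28) = -2.799
df = n − 1 = 27
p-value = P(T ≤ -2.799) ≈ 0.005
Since p ≈ 0.005 < α = 0.1, reject H0; the data support H1.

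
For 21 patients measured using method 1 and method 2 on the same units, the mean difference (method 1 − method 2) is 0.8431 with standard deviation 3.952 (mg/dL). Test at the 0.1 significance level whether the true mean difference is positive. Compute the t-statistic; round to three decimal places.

H0: μ_d = 0; H1: μ_d > 0 (paired t-test on the differences, right-tailed).
t = d̄/(s_d/√n) = 0.8431/(3.952/√21) = 0.978
df = n − 1 = 20
p-value = P(T ≥ 0.978) ≈ 0.170
Since p ≈ 0.170 > α = 0.1, fail to reject H0; the evidence is not statistically significant.

0.978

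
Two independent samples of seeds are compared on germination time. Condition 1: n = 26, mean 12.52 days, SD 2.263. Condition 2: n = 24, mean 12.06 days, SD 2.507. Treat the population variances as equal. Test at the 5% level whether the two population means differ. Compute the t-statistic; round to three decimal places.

Let group 1 = condition 1, group 2 = condition 2. H0: μ_1 = μ_2; H1: μ_1 ≠ μ_2 (two-sample pooled-variance t-test, two-sided).
s_p² = [(26−1)·2.263² + (24−1)·2.507²]/(26+24−2) = 5.67886
t = (12.52 − 12.06)/√[5.67886·(1/26 + 1/24)] = 0.682
df = n₁ + n₂ − 2 = 48
Two-sided p-value ≈ 0.4986
Since p ≈ 0.4986 > α = 0.05, fail to reject H0; the data do not provide sufficient evidence against H0.

0.682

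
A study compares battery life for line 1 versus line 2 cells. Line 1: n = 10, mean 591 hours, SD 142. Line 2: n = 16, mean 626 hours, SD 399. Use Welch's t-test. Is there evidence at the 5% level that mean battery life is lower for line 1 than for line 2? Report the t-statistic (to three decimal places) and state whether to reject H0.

Let group 1 = line 1, group 2 = line 2. H0: μ_1 = μ_2; H1: μ_1 < μ_2 (Welch's two-sample t-test, left-tailed).
t = (x̄_1 − x̄_2)/√(s_1²/n_1 + s_2²/n_2) = (591 − 626)/√(142²/10 + 399²/16) = -0.320
Welch–Satterthwaite df ≈ 20.31
p-value = P(T ≤ -0.320) ≈ 0.3761
Since p ≈ 0.3761 > α = 0.05, fail to reject H0; the data do not provide sufficient evidence against H0.

t = -0.320; fail to reject H0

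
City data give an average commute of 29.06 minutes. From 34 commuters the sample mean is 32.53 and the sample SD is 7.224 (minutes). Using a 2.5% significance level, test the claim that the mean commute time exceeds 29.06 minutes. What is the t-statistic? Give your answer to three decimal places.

H0: μ = 29.06; H1: μ > 29.06 (one-sample t-test, right-tailed).
t = (x̄ − μ₀)/(s/√n) = (32.53 − 29.06)/(7.224/√34) = 2.801
df = n − 1 = 33
p-value = P(T ≥ 2.801) ≈ 0.004
Since p ≈ 0.004 < α = 0.025, reject H0; the evidence is statistically significant.

2.801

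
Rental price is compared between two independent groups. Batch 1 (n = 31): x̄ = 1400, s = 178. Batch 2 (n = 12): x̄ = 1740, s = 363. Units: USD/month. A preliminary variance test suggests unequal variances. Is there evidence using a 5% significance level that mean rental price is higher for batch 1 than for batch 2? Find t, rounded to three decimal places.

Let group 1 = batch 1, group 2 = batch 2. H0: μ_1 = μ_2; H1: μ_1 > μ_2 (Welch's two-sample t-test, right-tailed).
t = (x̄_1 − x̄_2)/√(s_1²/n_1 + s_2²/n_2) = (1400 − 1740)/√(178²/31 + 363²/12) = -3.103
Welch–Satterthwaite df ≈ 13.10
p-value = P(T ≥ -3.103) ≈ 0.9958
Since p ≈ 0.9958 > α = 0.05, fail to reject H0; the evidence is not statistically significant.

-3.103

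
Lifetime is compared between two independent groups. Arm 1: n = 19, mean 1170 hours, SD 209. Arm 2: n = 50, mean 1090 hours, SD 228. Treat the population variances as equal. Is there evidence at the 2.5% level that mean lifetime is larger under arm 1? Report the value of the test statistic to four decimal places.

1.3308

Let group 1 = arm 1, group 2 = arm 2. H0: μ_1 = μ_2; H1: μ_1 > μ_2 (two-sample pooled-variance t-test, right-tailed).
s_p² = [(19−1)·209² + (50−1)·228²]/(19+50−2) = 49753.3
t = (1170 − 1090)/√[49753.3·(1/19 + 1/50)] = 1.3308
df = n₁ + n₂ − 2 = 67
p-value = P(T ≥ 1.3308) ≈ 0.094
Since p ≈ 0.094 > α = 0.025, fail to reject H0; the data do not provide sufficient evidence against H0.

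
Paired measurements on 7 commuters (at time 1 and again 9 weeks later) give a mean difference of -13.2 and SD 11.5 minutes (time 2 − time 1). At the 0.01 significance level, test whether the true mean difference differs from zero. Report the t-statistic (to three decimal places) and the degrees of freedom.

H0: μ_d = 0; H1: μ_d ≠ 0 (paired t-test on the differences, two-sided).
t = d̄/(s_d/√n) = -13.2/(11.5/√7) = -3.037
df = n − 1 = 6
Two-sided p-value ≈ 0.023
Since p ≈ 0.023 > α = 0.01, fail to reject H0; the evidence is not statistically significant.

t = -3.037, df = 6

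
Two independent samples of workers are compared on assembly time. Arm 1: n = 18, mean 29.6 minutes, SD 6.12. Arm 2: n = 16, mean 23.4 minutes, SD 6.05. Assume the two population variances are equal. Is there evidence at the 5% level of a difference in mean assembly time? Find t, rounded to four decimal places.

2.9643

Let group 1 = arm 1, group 2 = arm 2. H0: μ_1 = μ_2; H1: μ_1 ≠ μ_2 (two-sample pooled-variance t-test, two-sided).
s_p² = [(18−1)·6.12² + (16−1)·6.05²]/(18+16−2) = 37.0551
t = (29.6 − 23.4)/√[37.0551·(1/18 + 1/16)] = 2.9643
df = n₁ + n₂ − 2 = 32
Two-sided p-value ≈ 0.006
Since p ≈ 0.006 < α = 0.05, reject H0; the evidence is statistically significant.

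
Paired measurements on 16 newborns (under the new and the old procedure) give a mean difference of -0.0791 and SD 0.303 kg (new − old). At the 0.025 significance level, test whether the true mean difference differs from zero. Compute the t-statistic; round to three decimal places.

-1.044

H0: μ_d = 0; H1: μ_d ≠ 0 (paired t-test on the differences, two-sided).
t = d̄/(s_d/√n) = -0.0791/(0.303/√16) = -1.044
df = n − 1 = 15
Two-sided p-value ≈ 0.3129
Since p ≈ 0.3129 > α = 0.025, fail to reject H0; the evidence is not statistically significant.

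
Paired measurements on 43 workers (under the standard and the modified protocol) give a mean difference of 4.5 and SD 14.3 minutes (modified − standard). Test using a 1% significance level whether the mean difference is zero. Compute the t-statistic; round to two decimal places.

H0: μ_d = 0; H1: μ_d ≠ 0 (paired t-test on the differences, two-sided).
t = d̄/(s_d/√n) = 4.5/(14.3/√43) = 2.06
df = n − 1 = 42
Two-sided p-value ≈ 0.0453
Since p ≈ 0.0453 > α = 0.01, fail to reject H0; the evidence is not statistically significant.

2.06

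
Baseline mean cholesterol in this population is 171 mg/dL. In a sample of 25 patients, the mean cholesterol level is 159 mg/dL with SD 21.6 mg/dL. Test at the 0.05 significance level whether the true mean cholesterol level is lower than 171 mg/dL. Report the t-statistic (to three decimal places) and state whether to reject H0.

H0: μ = 171; H1: μ < 171 (one-sample t-test, left-tailed).
t = (x̄ − μ₀)/(s/√n) = (159 − 171)/(21.6/√25) = -2.778
df = n − 1 = 24
p-value = P(T ≤ -2.778) ≈ 0.005
Since p ≈ 0.005 < α = 0.05, reject H0; the evidence is statistically significant.

t = -2.778; reject H0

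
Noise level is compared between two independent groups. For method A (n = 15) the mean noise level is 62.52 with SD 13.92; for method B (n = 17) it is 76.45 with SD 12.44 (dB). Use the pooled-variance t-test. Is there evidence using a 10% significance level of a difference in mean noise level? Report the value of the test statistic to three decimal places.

-2.990

Let group 1 = method A, group 2 = method B. H0: μ_1 = μ_2; H1: μ_1 ≠ μ_2 (two-sample pooled-variance t-test, two-sided).
s_p² = [(15−1)·13.92² + (17−1)·12.44²]/(15+17−2) = 172.96
t = (62.52 − 76.45)/√[172.96·(1/15 + 1/17)] = -2.990
df = n₁ + n₂ − 2 = 30
Two-sided p-value ≈ 0.006
Since p ≈ 0.006 < α = 0.1, reject H0; the evidence is statistically significant.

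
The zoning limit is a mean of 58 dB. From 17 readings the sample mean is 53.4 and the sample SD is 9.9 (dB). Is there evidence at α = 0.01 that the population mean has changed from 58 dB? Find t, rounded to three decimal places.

H0: μ = 58; H1: μ ≠ 58 (one-sample t-test, two-sided).
t = (x̄ − μ₀)/(s/√n) = (53.4 − 58)/(9.9/√17) = -1.916
df = n − 1 = 16
Two-sided p-value ≈ 0.073
Since p ≈ 0.073 > α = 0.01, fail to reject H0; the data do not provide sufficient evidence against H0.

-1.916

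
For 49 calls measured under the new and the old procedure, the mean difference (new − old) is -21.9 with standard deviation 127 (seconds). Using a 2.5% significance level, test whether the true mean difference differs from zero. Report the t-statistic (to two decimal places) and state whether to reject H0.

t = -1.21; fail to reject H0

H0: μ_d = 0; H1: μ_d ≠ 0 (paired t-test on the differences, two-sided).
t = d̄/(s_d/√n) = -21.9/(127/√49) = -1.21
df = n − 1 = 48
Two-sided p-value ≈ 0.2333
Since p ≈ 0.2333 > α = 0.025, fail to reject H0; the evidence is not statistically significant.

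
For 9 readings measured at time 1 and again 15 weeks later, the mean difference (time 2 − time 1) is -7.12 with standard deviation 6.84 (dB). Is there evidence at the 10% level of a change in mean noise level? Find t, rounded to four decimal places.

-3.1228

H0: μ_d = 0; H1: μ_d ≠ 0 (paired t-test on the differences, two-sided).
t = d̄/(s_d/√n) = -7.12/(6.84/√9) = -3.1228
df = n − 1 = 8
Two-sided p-value ≈ 0.0142
Since p ≈ 0.0142 < α = 0.1, reject H0; the data support H1.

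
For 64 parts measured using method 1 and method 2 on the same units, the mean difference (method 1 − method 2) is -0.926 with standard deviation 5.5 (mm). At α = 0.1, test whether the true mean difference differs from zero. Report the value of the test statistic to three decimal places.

H0: μ_d = 0; H1: μ_d ≠ 0 (paired t-test on the differences, two-sided).
t = d̄/(s_d/√n) = -0.926/(5.5/√64) = -1.347
df = n − 1 = 63
Two-sided p-value ≈ 0.1828
Since p ≈ 0.1828 > α = 0.1, fail to reject H0; the evidence is not statistically significant.

-1.347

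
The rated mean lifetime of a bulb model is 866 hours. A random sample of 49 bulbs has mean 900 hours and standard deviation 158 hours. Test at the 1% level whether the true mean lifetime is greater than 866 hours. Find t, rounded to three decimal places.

H0: μ = 866; H1: μ > 866 (one-sample t-test, right-tailed).
t = (x̄ − μ₀)/(s/√n) = (900 − 866)/(158/√49) = 1.506
df = n − 1 = 48
p-value = P(T ≥ 1.506) ≈ 0.0693
Since p ≈ 0.0693 > α = 0.01, fail to reject H0; the data do not provide sufficient evidence against H0.

1.506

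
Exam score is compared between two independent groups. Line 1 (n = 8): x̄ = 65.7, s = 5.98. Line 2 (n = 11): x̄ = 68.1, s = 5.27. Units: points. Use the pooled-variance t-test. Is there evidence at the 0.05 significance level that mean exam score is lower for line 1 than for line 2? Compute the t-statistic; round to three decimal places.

-0.927

Let group 1 = line 1, group 2 = line 2. H0: μ_1 = μ_2; H1: μ_1 < μ_2 (two-sample pooled-variance t-test, left-tailed).
s_p² = [(8−1)·5.98² + (11−1)·5.27²]/(8+11−2) = 31.0619
t = (65.7 − 68.1)/√[31.0619·(1/8 + 1/11)] = -0.927
df = n₁ + n₂ − 2 = 17
p-value = P(T ≤ -0.927) ≈ 0.1835
Since p ≈ 0.1835 > α = 0.05, fail to reject H0; the evidence is not statistically significant.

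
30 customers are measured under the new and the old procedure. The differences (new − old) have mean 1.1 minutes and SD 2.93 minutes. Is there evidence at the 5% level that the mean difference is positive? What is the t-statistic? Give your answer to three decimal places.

2.056

H0: μ_d = 0; H1: μ_d > 0 (paired t-test on the differences, right-tailed).
t = d̄/(s_d/√n) = 1.1/(2.93/√30) = 2.056
df = n − 1 = 29
p-value = P(T ≥ 2.056) ≈ 0.024
Since p ≈ 0.024 < α = 0.05, reject H0; the data support H1.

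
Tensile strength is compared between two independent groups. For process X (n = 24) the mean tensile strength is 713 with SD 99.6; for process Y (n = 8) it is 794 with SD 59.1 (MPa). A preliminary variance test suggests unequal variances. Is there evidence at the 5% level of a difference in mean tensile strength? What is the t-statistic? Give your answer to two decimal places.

-2.78

Let group 1 = process X, group 2 = process Y. H0: μ_1 = μ_2; H1: μ_1 ≠ μ_2 (Welch's two-sample t-test, two-sided).
t = (x̄_1 − x̄_2)/√(s_1²/n_1 + s_2²/n_2) = (713 − 794)/√(99.6²/24 + 59.1²/8) = -2.78
Welch–Satterthwaite df ≈ 20.84
Two-sided p-value ≈ 0.011
Since p ≈ 0.011 < α = 0.05, reject H0; the evidence is statistically significant.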